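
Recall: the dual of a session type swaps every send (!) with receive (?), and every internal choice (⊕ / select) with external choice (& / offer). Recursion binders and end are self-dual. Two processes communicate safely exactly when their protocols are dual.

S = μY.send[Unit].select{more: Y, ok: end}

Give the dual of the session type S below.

μY.recv[Unit].offer{more: Y, ok: end}

μY → μY  (μ self-dual)
  send[Unit] → recv[Unit]
    select{more,ok} → offer{more,ok}  (⊕→&)
      [more]
        dual(Y) = Y
      [ok]
        dual(end) = end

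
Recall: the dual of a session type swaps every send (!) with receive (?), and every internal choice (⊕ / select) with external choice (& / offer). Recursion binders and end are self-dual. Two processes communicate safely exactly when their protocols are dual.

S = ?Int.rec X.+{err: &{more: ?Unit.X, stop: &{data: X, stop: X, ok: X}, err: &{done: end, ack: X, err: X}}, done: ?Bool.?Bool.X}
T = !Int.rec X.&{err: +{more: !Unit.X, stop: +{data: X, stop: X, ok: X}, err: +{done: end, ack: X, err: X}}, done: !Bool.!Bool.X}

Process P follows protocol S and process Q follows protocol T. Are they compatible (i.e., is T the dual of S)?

YES

?Int ‖ !Int  match
  rec X ‖ rec X  match (binder kept)
    +{err,done} ‖ &{err,done}  match labels match
      • err:
        &{more,stop,err} ‖ +{more,stop,err}  match labels match
          • more:
            ?Unit ‖ !Unit  match
              X ‖ X  match
          • stop:
            &{data,stop,ok} ‖ +{data,stop,ok}  match labels match
              • data:
                X ‖ X  match
              • stop:
                X ‖ X  match
              • ok:
                X ‖ X  match
          • err:
            &{done,ack,err} ‖ +{done,ack,err}  match labels match
              • done:
                end ‖ end  match
              • ack:
                X ‖ X  match
              • err:
                X ‖ X  match
      • done:
        ?Bool ‖ !Bool  match
          ?Bool ‖ !Bool  match
            X ‖ X  match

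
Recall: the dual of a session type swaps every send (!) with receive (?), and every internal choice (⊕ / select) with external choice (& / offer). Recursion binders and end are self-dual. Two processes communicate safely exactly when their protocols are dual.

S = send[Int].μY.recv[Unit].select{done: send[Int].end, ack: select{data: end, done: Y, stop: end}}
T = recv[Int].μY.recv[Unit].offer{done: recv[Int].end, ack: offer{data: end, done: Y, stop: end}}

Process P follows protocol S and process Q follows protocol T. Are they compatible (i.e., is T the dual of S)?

NO

send[Int] ‖ recv[Int]  ok
  μY ‖ μY  ok (rec unchanged)
    recv[Unit] ‖ recv[Unit]  ✗ same direction on both sides — not dual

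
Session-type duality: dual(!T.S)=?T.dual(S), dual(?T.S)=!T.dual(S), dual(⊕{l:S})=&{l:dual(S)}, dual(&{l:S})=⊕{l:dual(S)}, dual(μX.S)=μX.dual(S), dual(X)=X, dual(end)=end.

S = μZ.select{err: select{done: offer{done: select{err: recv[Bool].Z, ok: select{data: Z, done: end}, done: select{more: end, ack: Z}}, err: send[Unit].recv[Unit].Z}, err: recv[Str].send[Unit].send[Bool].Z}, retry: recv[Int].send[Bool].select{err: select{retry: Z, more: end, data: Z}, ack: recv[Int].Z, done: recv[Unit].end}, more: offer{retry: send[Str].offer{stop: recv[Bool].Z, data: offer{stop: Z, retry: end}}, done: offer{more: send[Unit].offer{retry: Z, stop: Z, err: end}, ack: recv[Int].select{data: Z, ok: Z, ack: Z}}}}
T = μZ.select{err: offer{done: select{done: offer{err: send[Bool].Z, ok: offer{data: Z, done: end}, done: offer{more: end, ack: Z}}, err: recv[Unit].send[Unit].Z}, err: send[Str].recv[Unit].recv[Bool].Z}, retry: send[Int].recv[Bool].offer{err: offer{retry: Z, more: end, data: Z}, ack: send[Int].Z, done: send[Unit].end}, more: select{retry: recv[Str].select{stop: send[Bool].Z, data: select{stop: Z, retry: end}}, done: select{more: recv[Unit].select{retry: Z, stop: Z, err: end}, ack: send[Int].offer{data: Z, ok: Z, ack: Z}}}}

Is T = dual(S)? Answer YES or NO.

NO

μZ | μZ  ok (binder kept)
  select{err,retry,more} | select{err,retry,more}  ✗ choice polarity not flipped — not dual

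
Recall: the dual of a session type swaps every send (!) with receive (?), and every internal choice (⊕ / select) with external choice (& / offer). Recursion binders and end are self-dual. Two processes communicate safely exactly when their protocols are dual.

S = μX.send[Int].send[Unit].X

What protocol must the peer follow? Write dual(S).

μX → μX  (μ self-dual)
  send[Int] → recv[Int]
    send[Unit] → recv[Unit]
      X ↦ X

μX.recv[Int].recv[Unit].X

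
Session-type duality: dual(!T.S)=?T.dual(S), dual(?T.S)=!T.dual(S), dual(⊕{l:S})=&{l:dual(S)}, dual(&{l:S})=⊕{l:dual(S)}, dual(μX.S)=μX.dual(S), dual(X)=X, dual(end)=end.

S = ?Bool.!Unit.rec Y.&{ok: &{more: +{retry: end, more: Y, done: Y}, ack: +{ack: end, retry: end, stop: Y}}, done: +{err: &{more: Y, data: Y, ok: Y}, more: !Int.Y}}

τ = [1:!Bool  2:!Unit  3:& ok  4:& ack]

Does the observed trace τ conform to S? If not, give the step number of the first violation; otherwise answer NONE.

@1 got !Bool, protocol expects ?Bool  ✗

1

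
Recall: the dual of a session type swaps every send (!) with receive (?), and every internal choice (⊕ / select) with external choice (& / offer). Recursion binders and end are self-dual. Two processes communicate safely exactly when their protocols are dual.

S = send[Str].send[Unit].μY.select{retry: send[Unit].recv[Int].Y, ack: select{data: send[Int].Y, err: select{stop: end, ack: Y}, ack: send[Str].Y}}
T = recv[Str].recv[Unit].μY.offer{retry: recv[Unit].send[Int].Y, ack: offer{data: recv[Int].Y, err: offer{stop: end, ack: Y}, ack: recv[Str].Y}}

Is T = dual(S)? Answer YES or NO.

YES

send[Str] | recv[Str]  ok
  send[Unit] | recv[Unit]  ok
    μY | μY  ok (binder kept)
      select{retry,ack} | offer{retry,ack}  ok same labels
        [retry]
          send[Unit] | recv[Unit]  ok
            recv[Int] | send[Int]  ok
              Y | Y  ok
        [ack]
          select{data,err,ack} | offer{data,err,ack}  ok same labels
            [data]
              send[Int] | recv[Int]  ok
                Y | Y  ok
            [err]
              select{stop,ack} | offer{stop,ack}  ok same labels
                [stop]
                  end | end  ok
                [ack]
                  Y | Y  ok
            [ack]
              send[Str] | recv[Str]  ok
                Y | Y  ok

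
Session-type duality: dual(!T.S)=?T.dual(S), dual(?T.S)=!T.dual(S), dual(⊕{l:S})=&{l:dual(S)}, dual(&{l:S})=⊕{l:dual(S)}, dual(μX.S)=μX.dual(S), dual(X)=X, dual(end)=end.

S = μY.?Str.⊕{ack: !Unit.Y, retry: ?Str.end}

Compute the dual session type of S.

μY.!Str.&{ack: ?Unit.Y, retry: !Str.end}

μY = μY  (μ self-dual)
  ?Str = !Str
    ⊕{ack,retry} = &{ack,retry}  (internal→external)
      • ack:
        !Unit = ?Unit
          Y self-dual
      • retry:
        ?Str = !Str
          end self-dual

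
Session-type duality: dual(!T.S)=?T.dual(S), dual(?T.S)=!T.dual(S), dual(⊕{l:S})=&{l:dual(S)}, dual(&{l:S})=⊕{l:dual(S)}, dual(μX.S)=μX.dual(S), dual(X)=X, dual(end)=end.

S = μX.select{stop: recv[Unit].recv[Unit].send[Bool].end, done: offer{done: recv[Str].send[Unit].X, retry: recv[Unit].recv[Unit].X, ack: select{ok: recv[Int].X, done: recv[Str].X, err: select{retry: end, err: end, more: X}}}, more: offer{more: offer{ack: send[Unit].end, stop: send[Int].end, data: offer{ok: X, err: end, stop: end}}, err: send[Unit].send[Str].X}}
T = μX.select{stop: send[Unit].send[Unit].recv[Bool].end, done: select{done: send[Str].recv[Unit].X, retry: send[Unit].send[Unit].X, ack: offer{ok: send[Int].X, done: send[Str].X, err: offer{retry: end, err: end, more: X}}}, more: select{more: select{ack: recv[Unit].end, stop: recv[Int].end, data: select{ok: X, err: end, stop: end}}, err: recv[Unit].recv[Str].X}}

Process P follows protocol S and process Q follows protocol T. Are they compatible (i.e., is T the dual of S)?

μX vs μX  ok (binder kept)
  select{stop,done,more} vs select{stop,done,more}  ✗ choice polarity not flipped — not dual

NO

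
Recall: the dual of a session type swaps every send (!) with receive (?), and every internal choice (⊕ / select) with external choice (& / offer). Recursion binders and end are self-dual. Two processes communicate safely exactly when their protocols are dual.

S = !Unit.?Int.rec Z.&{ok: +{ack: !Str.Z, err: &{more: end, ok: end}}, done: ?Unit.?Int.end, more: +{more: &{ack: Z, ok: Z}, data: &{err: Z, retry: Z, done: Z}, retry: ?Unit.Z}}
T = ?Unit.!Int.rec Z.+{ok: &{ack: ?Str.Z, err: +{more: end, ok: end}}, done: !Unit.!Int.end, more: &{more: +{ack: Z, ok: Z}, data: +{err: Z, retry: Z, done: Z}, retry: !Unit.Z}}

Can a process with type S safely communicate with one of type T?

YES

!Unit | ?Unit  match
  ?Int | !Int  match
    rec Z | rec Z  match (rec unchanged)
      &{ok,done,more} | +{ok,done,more}  match labels match
        • ok:
          +{ack,err} | &{ack,err}  match labels match
            • ack:
              !Str | ?Str  match
                Z | Z  match
            • err:
              &{more,ok} | +{more,ok}  match labels match
                • more:
                  end | end  match
                • ok:
                  end | end  match
        • done:
          ?Unit | !Unit  match
            ?Int | !Int  match
              end | end  match
        • more:
          +{more,data,retry} | &{more,data,retry}  match labels match
            • more:
              &{ack,ok} | +{ack,ok}  match labels match
                • ack:
                  Z | Z  match
                • ok:
                  Z | Z  match
            • data:
              &{err,retry,done} | +{err,retry,done}  match labels match
                • err:
                  Z | Z  match
                • retry:
                  Z | Z  match
                • done:
                  Z | Z  match
            • retry:
              ?Unit | !Unit  match
                Z | Z  match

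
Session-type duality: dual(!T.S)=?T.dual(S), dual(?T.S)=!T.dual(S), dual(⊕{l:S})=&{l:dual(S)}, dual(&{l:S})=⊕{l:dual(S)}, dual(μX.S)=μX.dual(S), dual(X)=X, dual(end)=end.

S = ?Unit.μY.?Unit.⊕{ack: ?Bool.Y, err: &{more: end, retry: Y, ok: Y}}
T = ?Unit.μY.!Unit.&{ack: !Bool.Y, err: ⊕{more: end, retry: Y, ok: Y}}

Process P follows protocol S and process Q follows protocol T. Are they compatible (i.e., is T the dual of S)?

?Unit | ?Unit  ✗ same direction on both sides — not dual

NO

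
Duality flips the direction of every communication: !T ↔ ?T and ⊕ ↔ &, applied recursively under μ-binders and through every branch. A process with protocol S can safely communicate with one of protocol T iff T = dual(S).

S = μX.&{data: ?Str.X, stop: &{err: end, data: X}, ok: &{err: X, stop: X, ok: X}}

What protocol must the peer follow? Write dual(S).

μX ↦ μX  (binder kept)
  &{data,stop,ok} ↦ ⊕{data,stop,ok}  (&→⊕)
    [data]
      ?Str ↦ !Str
        dual(X) = X
    [stop]
      &{err,data} ↦ ⊕{err,data}  (&→⊕)
        [err]
          dual(end) = end
        [data]
          dual(X) = X
    [ok]
      &{err,stop,ok} ↦ ⊕{err,stop,ok}  (&→⊕)
        [err]
          dual(X) = X
        [stop]
          dual(X) = X
        [ok]
          dual(X) = X

μX.⊕{data: !Str.X, stop: ⊕{err: end, data: X}, ok: ⊕{err: X, stop: X, ok: X}}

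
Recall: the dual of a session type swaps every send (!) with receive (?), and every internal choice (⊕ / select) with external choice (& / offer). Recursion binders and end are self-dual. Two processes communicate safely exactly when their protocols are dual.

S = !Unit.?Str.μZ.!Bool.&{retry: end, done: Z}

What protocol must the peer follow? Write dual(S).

!Unit → ?Unit
  ?Str → !Str
    μZ → μZ  (binder kept)
      !Bool → ?Bool
        &{retry,done} → ⊕{retry,done}  (offer→select)
          [retry]
            dual(end) = end
          [done]
            dual(Z) = Z

?Unit.!Str.μZ.?Bool.⊕{retry: end, done: Z}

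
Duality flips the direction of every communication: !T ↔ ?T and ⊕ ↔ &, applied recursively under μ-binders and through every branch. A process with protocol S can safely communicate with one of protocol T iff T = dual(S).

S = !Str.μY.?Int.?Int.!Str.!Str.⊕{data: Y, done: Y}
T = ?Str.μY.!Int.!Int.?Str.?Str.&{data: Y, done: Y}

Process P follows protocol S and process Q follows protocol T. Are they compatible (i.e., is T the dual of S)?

!Str | ?Str  match
  μY | μY  match (μ self-dual)
    ?Int | !Int  match
      ?Int | !Int  match
        !Str | ?Str  match
          !Str | ?Str  match
            ⊕{data,done} | &{data,done}  match labels match
              [data]
                Y | Y  match
              [done]
                Y | Y  match

YES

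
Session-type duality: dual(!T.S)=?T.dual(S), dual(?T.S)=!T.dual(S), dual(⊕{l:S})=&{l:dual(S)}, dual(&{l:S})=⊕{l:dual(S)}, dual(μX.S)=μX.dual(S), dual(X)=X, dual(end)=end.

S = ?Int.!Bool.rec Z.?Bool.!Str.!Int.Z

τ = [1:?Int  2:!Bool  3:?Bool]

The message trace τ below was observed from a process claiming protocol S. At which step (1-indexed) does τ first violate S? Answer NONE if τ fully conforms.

NONE

[1] ?Int  match  state: !Bool.rec Z.…
[2] !Bool  match  state: rec Z.…
[3] ?Bool  match  state: !Str.!Int.rec Z.…
τ conforms to S (length 3)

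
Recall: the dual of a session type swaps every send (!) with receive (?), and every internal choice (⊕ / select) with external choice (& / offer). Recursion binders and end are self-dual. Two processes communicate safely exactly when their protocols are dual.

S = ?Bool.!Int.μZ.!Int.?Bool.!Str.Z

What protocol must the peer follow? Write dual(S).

!Bool.?Int.μZ.?Int.!Bool.?Str.Z

?Bool = !Bool
  !Int = ?Int
    μZ = μZ  (rec unchanged)
      !Int = ?Int
        ?Bool = !Bool
          !Str = ?Str
            dual(Z) = Z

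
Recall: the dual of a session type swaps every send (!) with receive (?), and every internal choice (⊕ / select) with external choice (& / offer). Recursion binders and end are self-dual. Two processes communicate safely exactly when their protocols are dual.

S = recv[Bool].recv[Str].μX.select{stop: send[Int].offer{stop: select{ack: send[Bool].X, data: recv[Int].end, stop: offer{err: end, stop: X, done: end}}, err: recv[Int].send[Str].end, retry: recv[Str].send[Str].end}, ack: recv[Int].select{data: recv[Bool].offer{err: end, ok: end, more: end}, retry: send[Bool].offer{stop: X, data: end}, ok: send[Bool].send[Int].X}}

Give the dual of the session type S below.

recv[Bool] = send[Bool]
  recv[Str] = send[Str]
    μX = μX  (μ self-dual)
      select{stop,ack} = offer{stop,ack}  (select→offer)
        • stop:
          send[Int] = recv[Int]
            offer{stop,err,retry} = select{stop,err,retry}  (external→internal)
              • stop:
                select{ack,data,stop} = offer{ack,data,stop}  (select→offer)
                  • ack:
                    send[Bool] = recv[Bool]
                      X self-dual
                  • data:
                    recv[Int] = send[Int]
                      end self-dual
                  • stop:
                    offer{err,stop,done} = select{err,stop,done}  (external→internal)
                      • err:
                        end self-dual
                      • stop:
                        X self-dual
                      • done:
                        end self-dual
              • err:
                recv[Int] = send[Int]
                  send[Str] = recv[Str]
                    end self-dual
              • retry:
                recv[Str] = send[Str]
                  send[Str] = recv[Str]
                    end self-dual
        • ack:
          recv[Int] = send[Int]
            select{data,retry,ok} = offer{data,retry,ok}  (select→offer)
              • data:
                recv[Bool] = send[Bool]
                  offer{err,ok,more} = select{err,ok,more}  (external→internal)
                    • err:
                      end self-dual
                    • ok:
                      end self-dual
                    • more:
                      end self-dual
              • retry:
                send[Bool] = recv[Bool]
                  offer{stop,data} = select{stop,data}  (external→internal)
                    • stop:
                      X self-dual
                    • data:
                      end self-dual
              • ok:
                send[Bool] = recv[Bool]
                  send[Int] = recv[Int]
                    X self-dual

send[Bool].send[Str].μX.offer{stop: recv[Int].select{stop: offer{ack: recv[Bool].X, data: send[Int].end, stop: select{err: end, stop: X, done: end}}, err: send[Int].recv[Str].end, retry: send[Str].recv[Str].end}, ack: send[Int].offer{data: send[Bool].select{err: end, ok: end, more: end}, retry: recv[Bool].select{stop: X, data: end}, ok: recv[Bool].recv[Int].X}}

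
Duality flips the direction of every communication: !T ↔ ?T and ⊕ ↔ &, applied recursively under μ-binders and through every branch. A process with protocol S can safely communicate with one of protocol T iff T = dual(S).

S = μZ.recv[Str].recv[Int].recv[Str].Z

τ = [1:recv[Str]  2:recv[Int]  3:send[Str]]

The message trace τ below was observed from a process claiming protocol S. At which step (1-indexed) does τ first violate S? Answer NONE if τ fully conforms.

3

step 1: recv[Str]  ok  residual = recv[Int].recv[Str].μZ.…
step 2: recv[Int]  ok  residual = recv[Str].μZ.…
step 3: got send[Str], protocol expects recv[Str]  ✗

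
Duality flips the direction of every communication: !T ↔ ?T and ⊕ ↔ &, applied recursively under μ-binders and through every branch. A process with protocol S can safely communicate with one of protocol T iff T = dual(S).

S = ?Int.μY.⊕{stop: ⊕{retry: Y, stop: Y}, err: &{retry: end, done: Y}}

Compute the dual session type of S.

?Int = !Int
  μY = μY  (binder kept)
    ⊕{stop,err} = &{stop,err}  (⊕→&)
      • stop:
        ⊕{retry,stop} = &{retry,stop}  (⊕→&)
          • retry:
            dual(Y) = Y
          • stop:
            dual(Y) = Y
      • err:
        &{retry,done} = ⊕{retry,done}  (external→internal)
          • retry:
            dual(end) = end
          • done:
            dual(Y) = Y

!Int.μY.&{stop: &{retry: Y, stop: Y}, err: ⊕{retry: end, done: Y}}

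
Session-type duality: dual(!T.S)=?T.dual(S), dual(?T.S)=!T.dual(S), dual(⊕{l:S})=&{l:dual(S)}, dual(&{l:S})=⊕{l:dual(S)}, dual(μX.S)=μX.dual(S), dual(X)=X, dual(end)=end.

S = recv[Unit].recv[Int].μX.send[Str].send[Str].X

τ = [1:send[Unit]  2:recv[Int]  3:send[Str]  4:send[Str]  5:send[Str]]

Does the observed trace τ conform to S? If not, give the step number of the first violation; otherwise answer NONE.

1

step 1: got send[Unit], protocol expects recv[Unit]  ✗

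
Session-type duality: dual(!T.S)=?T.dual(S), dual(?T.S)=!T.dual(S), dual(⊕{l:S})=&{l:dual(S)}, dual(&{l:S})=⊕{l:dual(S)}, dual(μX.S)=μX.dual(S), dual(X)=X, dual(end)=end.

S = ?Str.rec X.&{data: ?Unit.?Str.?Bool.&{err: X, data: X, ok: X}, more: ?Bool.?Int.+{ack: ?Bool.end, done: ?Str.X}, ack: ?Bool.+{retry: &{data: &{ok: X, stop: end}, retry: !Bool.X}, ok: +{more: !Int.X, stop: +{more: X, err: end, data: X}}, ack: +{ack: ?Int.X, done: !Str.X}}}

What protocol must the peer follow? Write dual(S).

?Str ↦ !Str
  rec X ↦ rec X  (rec unchanged)
    &{data,more,ack} ↦ +{data,more,ack}  (&→⊕)
      [data]
        ?Unit ↦ !Unit
          ?Str ↦ !Str
            ?Bool ↦ !Bool
              &{err,data,ok} ↦ +{err,data,ok}  (&→⊕)
                [err]
                  X ↦ X
                [data]
                  X ↦ X
                [ok]
                  X ↦ X
      [more]
        ?Bool ↦ !Bool
          ?Int ↦ !Int
            +{ack,done} ↦ &{ack,done}  (select→offer)
              [ack]
                ?Bool ↦ !Bool
                  end ↦ end
              [done]
                ?Str ↦ !Str
                  X ↦ X
      [ack]
        ?Bool ↦ !Bool
          +{retry,ok,ack} ↦ &{retry,ok,ack}  (select→offer)
            [retry]
              &{data,retry} ↦ +{data,retry}  (&→⊕)
                [data]
                  &{ok,stop} ↦ +{ok,stop}  (&→⊕)
                    [ok]
                      X ↦ X
                    [stop]
                      end ↦ end
                [retry]
                  !Bool ↦ ?Bool
                    X ↦ X
            [ok]
              +{more,stop} ↦ &{more,stop}  (select→offer)
                [more]
                  !Int ↦ ?Int
                    X ↦ X
                [stop]
                  +{more,err,data} ↦ &{more,err,data}  (select→offer)
                    [more]
                      X ↦ X
                    [err]
                      end ↦ end
                    [data]
                      X ↦ X
            [ack]
              +{ack,done} ↦ &{ack,done}  (select→offer)
                [ack]
                  ?Int ↦ !Int
                    X ↦ X
                [done]
                  !Str ↦ ?Str
                    X ↦ X

!Str.rec X.+{data: !Unit.!Str.!Bool.+{err: X, data: X, ok: X}, more: !Bool.!Int.&{ack: !Bool.end, done: !Str.X}, ack: !Bool.&{retry: +{data: +{ok: X, stop: end}, retry: ?Bool.X}, ok: &{more: ?Int.X, stop: &{more: X, err: end, data: X}}, ack: &{ack: !Int.X, done: ?Str.X}}}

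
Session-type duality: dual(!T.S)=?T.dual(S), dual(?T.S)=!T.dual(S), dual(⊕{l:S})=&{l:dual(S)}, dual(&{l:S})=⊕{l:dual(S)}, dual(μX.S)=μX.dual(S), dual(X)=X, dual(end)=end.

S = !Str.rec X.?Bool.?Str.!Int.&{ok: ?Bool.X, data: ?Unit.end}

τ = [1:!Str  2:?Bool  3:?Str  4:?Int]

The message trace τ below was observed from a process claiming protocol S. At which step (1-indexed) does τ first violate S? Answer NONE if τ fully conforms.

4

step 1: !Str  match  state: rec X.…
step 2: ?Bool  match  state: ?Str.!Int.&{ok: ?Bool.rec X.…, data: ?Unit.end}
step 3: ?Str  match  state: !Int.&{ok: ?Bool.rec X.…, data: ?Unit.end}
step 4: got ?Int, protocol expects !Int  ✗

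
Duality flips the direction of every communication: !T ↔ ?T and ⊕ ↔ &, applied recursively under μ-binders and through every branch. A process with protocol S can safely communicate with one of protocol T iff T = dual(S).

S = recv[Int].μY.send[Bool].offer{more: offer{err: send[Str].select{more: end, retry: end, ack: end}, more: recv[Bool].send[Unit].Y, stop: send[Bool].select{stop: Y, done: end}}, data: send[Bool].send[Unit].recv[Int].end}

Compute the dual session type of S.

recv[Int] ↦ send[Int]
  μY ↦ μY  (μ self-dual)
    send[Bool] ↦ recv[Bool]
      offer{more,data} ↦ select{more,data}  (offer→select)
        [more]
          offer{err,more,stop} ↦ select{err,more,stop}  (offer→select)
            [err]
              send[Str] ↦ recv[Str]
                select{more,retry,ack} ↦ offer{more,retry,ack}  (select→offer)
                  [more]
                    dual(end) = end
                  [retry]
                    dual(end) = end
                  [ack]
                    dual(end) = end
            [more]
              recv[Bool] ↦ send[Bool]
                send[Unit] ↦ recv[Unit]
                  dual(Y) = Y
            [stop]
              send[Bool] ↦ recv[Bool]
                select{stop,done} ↦ offer{stop,done}  (select→offer)
                  [stop]
                    dual(Y) = Y
                  [done]
                    dual(end) = end
        [data]
          send[Bool] ↦ recv[Bool]
            send[Unit] ↦ recv[Unit]
              recv[Int] ↦ send[Int]
                dual(end) = end

send[Int].μY.recv[Bool].select{more: select{err: recv[Str].offer{more: end, retry: end, ack: end}, more: send[Bool].recv[Unit].Y, stop: recv[Bool].offer{stop: Y, done: end}}, data: recv[Bool].recv[Unit].send[Int].end}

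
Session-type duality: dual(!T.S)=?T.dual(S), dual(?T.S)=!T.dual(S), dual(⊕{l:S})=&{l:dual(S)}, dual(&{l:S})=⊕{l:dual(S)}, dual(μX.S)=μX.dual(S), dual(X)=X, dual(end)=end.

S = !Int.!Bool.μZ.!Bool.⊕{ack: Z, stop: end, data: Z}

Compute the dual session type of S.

!Int → ?Int
  !Bool → ?Bool
    μZ → μZ  (binder kept)
      !Bool → ?Bool
        ⊕{ack,stop,data} → &{ack,stop,data}  (internal→external)
          • ack:
            Z ↦ Z
          • stop:
            end ↦ end
          • data:
            Z ↦ Z

?Int.?Bool.μZ.?Bool.&{ack: Z, stop: end, data: Z}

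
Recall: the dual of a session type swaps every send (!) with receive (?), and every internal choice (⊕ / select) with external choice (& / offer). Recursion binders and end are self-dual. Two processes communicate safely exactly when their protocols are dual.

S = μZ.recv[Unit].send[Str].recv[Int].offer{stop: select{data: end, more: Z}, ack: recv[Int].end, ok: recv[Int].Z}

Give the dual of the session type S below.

μZ.send[Unit].recv[Str].send[Int].select{stop: offer{data: end, more: Z}, ack: send[Int].end, ok: send[Int].Z}

μZ ↦ μZ  (μ self-dual)
  recv[Unit] ↦ send[Unit]
    send[Str] ↦ recv[Str]
      recv[Int] ↦ send[Int]
        offer{stop,ack,ok} ↦ select{stop,ack,ok}  (&→⊕)
          [stop]
            select{data,more} ↦ offer{data,more}  (⊕→&)
              [data]
                end self-dual
              [more]
                Z self-dual
          [ack]
            recv[Int] ↦ send[Int]
              end self-dual
          [ok]
            recv[Int] ↦ send[Int]
              Z self-dual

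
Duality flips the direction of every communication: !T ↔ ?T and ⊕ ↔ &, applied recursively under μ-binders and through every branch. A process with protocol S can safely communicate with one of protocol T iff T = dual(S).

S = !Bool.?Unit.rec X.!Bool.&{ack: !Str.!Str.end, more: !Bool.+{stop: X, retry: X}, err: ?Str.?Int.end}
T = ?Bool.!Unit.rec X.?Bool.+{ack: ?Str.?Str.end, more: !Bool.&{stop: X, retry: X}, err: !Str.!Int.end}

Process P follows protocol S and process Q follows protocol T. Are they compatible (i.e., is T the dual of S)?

!Bool ‖ ?Bool  match
  ?Unit ‖ !Unit  match
    rec X ‖ rec X  match (rec unchanged)
      !Bool ‖ ?Bool  match
        &{ack,more,err} ‖ +{ack,more,err}  match labels match
          [ack]
            !Str ‖ ?Str  match
              !Str ‖ ?Str  match
                end ‖ end  match
          [more]
            !Bool ‖ !Bool  ✗ same direction on both sides — not dual

NO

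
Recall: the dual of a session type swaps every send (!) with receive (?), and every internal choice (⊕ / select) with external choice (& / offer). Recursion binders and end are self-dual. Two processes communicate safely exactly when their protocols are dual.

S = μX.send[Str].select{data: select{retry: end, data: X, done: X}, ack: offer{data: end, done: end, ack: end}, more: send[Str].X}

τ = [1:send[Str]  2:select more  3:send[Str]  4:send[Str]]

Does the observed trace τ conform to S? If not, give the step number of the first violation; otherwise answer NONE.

[1] send[Str]  ✓  cont: select{data: select{retry: end, data: μX.…, done: μX.…}, ack: offer{data: end, done: end, ack: end}, more: send[Str].μX.…}
[2] select more  ✓  cont: send[Str].μX.…
[3] send[Str]  ✓  cont: μX.…
[4] send[Str]  ✓  cont: select{data: select{retry: end, data: μX.…, done: μX.…}, ack: offer{data: end, done: end, ack: end}, more: send[Str].μX.…}
all 4 steps conform

NONE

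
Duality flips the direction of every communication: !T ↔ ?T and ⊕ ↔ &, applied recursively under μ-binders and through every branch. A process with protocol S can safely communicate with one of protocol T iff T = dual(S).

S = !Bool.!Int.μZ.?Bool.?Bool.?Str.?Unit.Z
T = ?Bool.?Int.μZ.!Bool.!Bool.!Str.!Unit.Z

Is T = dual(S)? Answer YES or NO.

YES

!Bool ‖ ?Bool  match
  !Int ‖ ?Int  match
    μZ ‖ μZ  match (rec unchanged)
      ?Bool ‖ !Bool  match
        ?Bool ‖ !Bool  match
          ?Str ‖ !Str  match
            ?Unit ‖ !Unit  match
              Z ‖ Z  match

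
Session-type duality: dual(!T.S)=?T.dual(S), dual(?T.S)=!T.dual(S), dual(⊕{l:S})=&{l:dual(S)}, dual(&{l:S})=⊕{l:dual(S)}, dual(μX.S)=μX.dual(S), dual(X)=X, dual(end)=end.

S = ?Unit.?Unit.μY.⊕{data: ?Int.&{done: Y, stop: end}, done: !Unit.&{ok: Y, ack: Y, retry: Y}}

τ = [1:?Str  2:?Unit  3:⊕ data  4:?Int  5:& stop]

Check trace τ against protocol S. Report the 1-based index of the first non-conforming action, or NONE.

1

[1] got ?Str, protocol expects ?Unit  ✗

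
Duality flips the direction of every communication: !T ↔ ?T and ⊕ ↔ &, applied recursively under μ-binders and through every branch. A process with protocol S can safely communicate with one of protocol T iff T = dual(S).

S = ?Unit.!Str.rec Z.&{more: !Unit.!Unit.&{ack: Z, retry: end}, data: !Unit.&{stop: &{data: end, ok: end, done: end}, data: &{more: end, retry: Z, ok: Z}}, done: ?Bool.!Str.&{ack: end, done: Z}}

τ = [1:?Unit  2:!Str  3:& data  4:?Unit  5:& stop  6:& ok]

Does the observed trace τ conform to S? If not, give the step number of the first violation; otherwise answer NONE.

4

step 1: ?Unit  ok  now at !Str.rec Z.…
step 2: !Str  ok  now at rec Z.…
step 3: & data  ok  now at !Unit.&{stop: &{data: end, ok: end, done: end}, data: &{more: end, retry: rec Z.…, ok: rec Z.…}}
step 4: got ?Unit, protocol expects !Unit  ✗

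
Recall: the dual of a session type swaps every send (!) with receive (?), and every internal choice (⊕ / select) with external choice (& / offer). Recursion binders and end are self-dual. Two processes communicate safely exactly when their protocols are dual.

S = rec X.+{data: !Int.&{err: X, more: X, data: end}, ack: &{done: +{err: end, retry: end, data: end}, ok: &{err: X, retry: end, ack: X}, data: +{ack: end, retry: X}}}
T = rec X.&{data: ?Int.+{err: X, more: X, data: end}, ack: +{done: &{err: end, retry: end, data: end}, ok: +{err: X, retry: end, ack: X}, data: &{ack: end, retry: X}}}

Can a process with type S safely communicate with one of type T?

rec X ‖ rec X  ok (rec unchanged)
  +{data,ack} ‖ &{data,ack}  ok same labels
    • data:
      !Int ‖ ?Int  ok
        &{err,more,data} ‖ +{err,more,data}  ok same labels
          • err:
            X ‖ X  ok
          • more:
            X ‖ X  ok
          • data:
            end ‖ end  ok
    • ack:
      &{done,ok,data} ‖ +{done,ok,data}  ok same labels
        • done:
          +{err,retry,data} ‖ &{err,retry,data}  ok same labels
            • err:
              end ‖ end  ok
            • retry:
              end ‖ end  ok
            • data:
              end ‖ end  ok
        • ok:
          &{err,retry,ack} ‖ +{err,retry,ack}  ok same labels
            • err:
              X ‖ X  ok
            • retry:
              end ‖ end  ok
            • ack:
              X ‖ X  ok
        • data:
          +{ack,retry} ‖ &{ack,retry}  ok same labels
            • ack:
              end ‖ end  ok
            • retry:
              X ‖ X  ok

YES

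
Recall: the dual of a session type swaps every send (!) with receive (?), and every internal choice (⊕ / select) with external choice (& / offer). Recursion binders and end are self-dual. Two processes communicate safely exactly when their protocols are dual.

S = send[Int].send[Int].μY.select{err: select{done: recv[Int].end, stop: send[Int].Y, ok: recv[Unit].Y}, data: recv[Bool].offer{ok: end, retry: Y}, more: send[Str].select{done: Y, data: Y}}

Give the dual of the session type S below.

recv[Int].recv[Int].μY.offer{err: offer{done: send[Int].end, stop: recv[Int].Y, ok: send[Unit].Y}, data: send[Bool].select{ok: end, retry: Y}, more: recv[Str].offer{done: Y, data: Y}}

send[Int] ↦ recv[Int]
  send[Int] ↦ recv[Int]
    μY ↦ μY  (μ self-dual)
      select{err,data,more} ↦ offer{err,data,more}  (internal→external)
        • err:
          select{done,stop,ok} ↦ offer{done,stop,ok}  (internal→external)
            • done:
              recv[Int] ↦ send[Int]
                end self-dual
            • stop:
              send[Int] ↦ recv[Int]
                Y self-dual
            • ok:
              recv[Unit] ↦ send[Unit]
                Y self-dual
        • data:
          recv[Bool] ↦ send[Bool]
            offer{ok,retry} ↦ select{ok,retry}  (offer→select)
              • ok:
                end self-dual
              • retry:
                Y self-dual
        • more:
          send[Str] ↦ recv[Str]
            select{done,data} ↦ offer{done,data}  (internal→external)
              • done:
                Y self-dual
              • data:
                Y self-dual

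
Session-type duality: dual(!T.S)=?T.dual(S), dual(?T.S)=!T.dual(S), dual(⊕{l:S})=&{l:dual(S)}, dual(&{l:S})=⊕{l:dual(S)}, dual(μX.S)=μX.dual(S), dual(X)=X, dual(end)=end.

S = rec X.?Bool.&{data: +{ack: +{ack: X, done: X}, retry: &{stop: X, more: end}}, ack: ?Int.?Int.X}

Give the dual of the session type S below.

rec X.!Bool.+{data: &{ack: &{ack: X, done: X}, retry: +{stop: X, more: end}}, ack: !Int.!Int.X}

rec X = rec X  (μ self-dual)
  ?Bool = !Bool
    &{data,ack} = +{data,ack}  (offer→select)
      case data:
        +{ack,retry} = &{ack,retry}  (select→offer)
          case ack:
            +{ack,done} = &{ack,done}  (select→offer)
              case ack:
                dual(X) = X
              case done:
                dual(X) = X
          case retry:
            &{stop,more} = +{stop,more}  (offer→select)
              case stop:
                dual(X) = X
              case more:
                dual(end) = end
      case ack:
        ?Int = !Int
          ?Int = !Int
            dual(X) = X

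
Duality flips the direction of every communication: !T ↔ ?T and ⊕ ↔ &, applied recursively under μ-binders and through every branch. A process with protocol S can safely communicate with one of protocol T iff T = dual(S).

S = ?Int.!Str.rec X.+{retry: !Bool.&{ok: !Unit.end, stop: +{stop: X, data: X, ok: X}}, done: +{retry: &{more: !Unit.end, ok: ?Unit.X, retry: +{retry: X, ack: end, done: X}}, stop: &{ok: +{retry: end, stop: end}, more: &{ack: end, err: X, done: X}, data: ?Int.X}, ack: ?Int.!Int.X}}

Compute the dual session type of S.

?Int → !Int
  !Str → ?Str
    rec X → rec X  (binder kept)
      +{retry,done} → &{retry,done}  (select→offer)
        case retry:
          !Bool → ?Bool
            &{ok,stop} → +{ok,stop}  (external→internal)
              case ok:
                !Unit → ?Unit
                  end ↦ end
              case stop:
                +{stop,data,ok} → &{stop,data,ok}  (select→offer)
                  case stop:
                    X ↦ X
                  case data:
                    X ↦ X
                  case ok:
                    X ↦ X
        case done:
          +{retry,stop,ack} → &{retry,stop,ack}  (select→offer)
            case retry:
              &{more,ok,retry} → +{more,ok,retry}  (external→internal)
                case more:
                  !Unit → ?Unit
                    end ↦ end
                case ok:
                  ?Unit → !Unit
                    X ↦ X
                case retry:
                  +{retry,ack,done} → &{retry,ack,done}  (select→offer)
                    case retry:
                      X ↦ X
                    case ack:
                      end ↦ end
                    case done:
                      X ↦ X
            case stop:
              &{ok,more,data} → +{ok,more,data}  (external→internal)
                case ok:
                  +{retry,stop} → &{retry,stop}  (select→offer)
                    case retry:
                      end ↦ end
                    case stop:
                      end ↦ end
                case more:
                  &{ack,err,done} → +{ack,err,done}  (external→internal)
                    case ack:
                      end ↦ end
                    case err:
                      X ↦ X
                    case done:
                      X ↦ X
                case data:
                  ?Int → !Int
                    X ↦ X
            case ack:
              ?Int → !Int
                !Int → ?Int
                  X ↦ X

!Int.?Str.rec X.&{retry: ?Bool.+{ok: ?Unit.end, stop: &{stop: X, data: X, ok: X}}, done: &{retry: +{more: ?Unit.end, ok: !Unit.X, retry: &{retry: X, ack: end, done: X}}, stop: +{ok: &{retry: end, stop: end}, more: +{ack: end, err: X, done: X}, data: !Int.X}, ack: !Int.?Int.X}}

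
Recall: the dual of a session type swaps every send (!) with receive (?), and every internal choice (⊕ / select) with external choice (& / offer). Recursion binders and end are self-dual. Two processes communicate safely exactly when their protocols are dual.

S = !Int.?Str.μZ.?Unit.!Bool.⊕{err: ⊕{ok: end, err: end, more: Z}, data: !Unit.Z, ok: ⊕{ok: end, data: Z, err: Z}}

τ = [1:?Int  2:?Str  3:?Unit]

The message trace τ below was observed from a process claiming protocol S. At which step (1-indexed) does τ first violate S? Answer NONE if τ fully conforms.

1

@1 got ?Int, protocol expects !Int  ✗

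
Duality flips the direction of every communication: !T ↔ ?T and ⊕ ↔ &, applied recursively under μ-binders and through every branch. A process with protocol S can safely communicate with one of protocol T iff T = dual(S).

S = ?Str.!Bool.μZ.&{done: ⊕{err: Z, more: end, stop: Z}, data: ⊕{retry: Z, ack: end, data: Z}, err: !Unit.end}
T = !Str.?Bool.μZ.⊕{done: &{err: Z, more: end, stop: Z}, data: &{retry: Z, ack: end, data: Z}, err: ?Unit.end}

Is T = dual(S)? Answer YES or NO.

?Str vs !Str  ok
  !Bool vs ?Bool  ok
    μZ vs μZ  ok (μ self-dual)
      &{done,data,err} vs ⊕{done,data,err}  ok labels match
        • done:
          ⊕{err,more,stop} vs &{err,more,stop}  ok labels match
            • err:
              Z vs Z  ok
            • more:
              end vs end  ok
            • stop:
              Z vs Z  ok
        • data:
          ⊕{retry,ack,data} vs &{retry,ack,data}  ok labels match
            • retry:
              Z vs Z  ok
            • ack:
              end vs end  ok
            • data:
              Z vs Z  ok
        • err:
          !Unit vs ?Unit  ok
            end vs end  ok

YES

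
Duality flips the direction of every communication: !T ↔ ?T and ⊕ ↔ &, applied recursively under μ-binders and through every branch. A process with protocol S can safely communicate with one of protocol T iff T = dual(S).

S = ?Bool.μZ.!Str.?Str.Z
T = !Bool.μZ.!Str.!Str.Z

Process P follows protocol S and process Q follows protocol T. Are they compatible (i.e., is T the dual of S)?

?Bool vs !Bool  ok
  μZ vs μZ  ok (binder kept)
    !Str vs !Str  ✗ same direction on both sides — not dual

NO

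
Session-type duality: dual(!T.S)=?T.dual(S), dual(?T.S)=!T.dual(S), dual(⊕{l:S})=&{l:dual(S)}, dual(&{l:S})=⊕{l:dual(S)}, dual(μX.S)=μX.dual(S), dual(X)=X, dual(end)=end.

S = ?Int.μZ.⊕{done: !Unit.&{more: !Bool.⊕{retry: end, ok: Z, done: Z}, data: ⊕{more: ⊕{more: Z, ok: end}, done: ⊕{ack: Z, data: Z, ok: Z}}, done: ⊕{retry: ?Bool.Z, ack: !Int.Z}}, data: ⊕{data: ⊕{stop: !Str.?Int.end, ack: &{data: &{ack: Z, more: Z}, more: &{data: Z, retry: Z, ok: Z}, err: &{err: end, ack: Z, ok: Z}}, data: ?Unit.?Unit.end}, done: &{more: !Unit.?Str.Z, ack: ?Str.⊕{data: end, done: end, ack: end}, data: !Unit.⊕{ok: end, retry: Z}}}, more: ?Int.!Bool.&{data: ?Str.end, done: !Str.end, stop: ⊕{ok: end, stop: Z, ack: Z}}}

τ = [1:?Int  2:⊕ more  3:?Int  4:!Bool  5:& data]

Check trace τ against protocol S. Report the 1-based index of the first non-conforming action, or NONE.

NONE

step 1: ?Int  match  residual = μZ.…
step 2: ⊕ more  match  residual = ?Int.!Bool.&{data: ?Str.end, done: !Str.end, stop: ⊕{ok: end, stop: μZ.…, ack: μZ.…}}
step 3: ?Int  match  residual = !Bool.&{data: ?Str.end, done: !Str.end, stop: ⊕{ok: end, stop: μZ.…, ack: μZ.…}}
step 4: !Bool  match  residual = &{data: ?Str.end, done: !Str.end, stop: ⊕{ok: end, stop: μZ.…, ack: μZ.…}}
step 5: & data  match  residual = ?Str.end
τ conforms to S (length 5)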